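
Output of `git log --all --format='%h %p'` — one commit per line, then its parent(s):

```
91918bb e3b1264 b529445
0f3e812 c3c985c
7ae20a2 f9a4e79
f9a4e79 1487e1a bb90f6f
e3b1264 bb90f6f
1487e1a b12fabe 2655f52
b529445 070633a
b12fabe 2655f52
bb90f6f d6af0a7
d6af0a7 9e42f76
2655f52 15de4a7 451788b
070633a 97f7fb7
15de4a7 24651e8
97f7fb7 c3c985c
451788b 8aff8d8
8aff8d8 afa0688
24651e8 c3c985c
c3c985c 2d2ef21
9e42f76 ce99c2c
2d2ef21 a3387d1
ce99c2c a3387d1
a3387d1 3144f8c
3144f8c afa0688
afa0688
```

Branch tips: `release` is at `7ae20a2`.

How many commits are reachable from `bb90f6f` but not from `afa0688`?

6

Reachable from bb90f6f: {3144f8c, 9e42f76, a3387d1, afa0688, bb90f6f, ce99c2c, d6af0a7}.
Reachable from afa0688: {afa0688}.
In bb90f6f's history but not afa0688's: {3144f8c, 9e42f76, a3387d1, bb90f6f, ce99c2c, d6af0a7} — 6 commits.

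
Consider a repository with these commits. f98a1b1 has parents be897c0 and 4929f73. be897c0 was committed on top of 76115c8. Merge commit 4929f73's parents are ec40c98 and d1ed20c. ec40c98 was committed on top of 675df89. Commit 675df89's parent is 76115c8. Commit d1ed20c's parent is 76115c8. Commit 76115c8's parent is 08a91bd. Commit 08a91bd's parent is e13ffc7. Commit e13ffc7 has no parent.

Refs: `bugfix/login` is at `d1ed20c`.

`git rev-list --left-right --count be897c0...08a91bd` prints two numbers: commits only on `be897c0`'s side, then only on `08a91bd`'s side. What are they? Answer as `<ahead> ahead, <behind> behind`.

2 ahead, 0 behind

Reachable from be897c0: {08a91bd, 76115c8, be897c0, e13ffc7}.
Reachable from 08a91bd: {08a91bd, e13ffc7}.
Only in be897c0's history (ahead): {76115c8, be897c0} — 2.
Only in 08a91bd's history (behind): {} — 0.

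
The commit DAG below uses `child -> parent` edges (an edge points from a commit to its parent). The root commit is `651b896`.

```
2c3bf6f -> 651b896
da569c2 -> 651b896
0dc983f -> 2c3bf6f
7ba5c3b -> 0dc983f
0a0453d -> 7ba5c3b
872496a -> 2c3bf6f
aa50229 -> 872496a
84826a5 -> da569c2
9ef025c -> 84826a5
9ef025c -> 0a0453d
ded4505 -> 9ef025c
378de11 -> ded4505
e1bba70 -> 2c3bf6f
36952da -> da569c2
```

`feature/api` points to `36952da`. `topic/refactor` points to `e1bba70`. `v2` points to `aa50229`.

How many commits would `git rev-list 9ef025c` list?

Walking parent pointers from 9ef025c: reachable set = {0a0453d, 0dc983f, 2c3bf6f, 651b896, 7ba5c3b, 84826a5, 9ef025c, da569c2}.
That is 8 commits.

8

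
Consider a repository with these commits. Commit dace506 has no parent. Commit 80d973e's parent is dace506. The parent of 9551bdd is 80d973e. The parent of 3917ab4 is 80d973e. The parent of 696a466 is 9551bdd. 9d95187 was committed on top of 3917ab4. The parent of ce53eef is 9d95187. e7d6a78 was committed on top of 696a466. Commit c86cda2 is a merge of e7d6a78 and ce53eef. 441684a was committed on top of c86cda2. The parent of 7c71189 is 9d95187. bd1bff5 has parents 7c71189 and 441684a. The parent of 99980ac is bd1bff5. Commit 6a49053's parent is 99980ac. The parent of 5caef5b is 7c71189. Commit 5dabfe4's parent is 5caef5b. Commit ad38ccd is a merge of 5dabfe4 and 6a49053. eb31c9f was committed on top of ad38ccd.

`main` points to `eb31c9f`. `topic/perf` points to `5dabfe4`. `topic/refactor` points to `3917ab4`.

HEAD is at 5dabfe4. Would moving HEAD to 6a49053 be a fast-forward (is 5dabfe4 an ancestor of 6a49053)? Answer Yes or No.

No

A fast-forward from 5dabfe4 to 6a49053 is possible iff 5dabfe4 is an ancestor of 6a49053.
Ancestors of 6a49053: {3917ab4, 441684a, 696a466, 6a49053, 7c71189, 80d973e, 9551bdd, 99980ac, 9d95187, bd1bff5, c86cda2, ce53eef, dace506, e7d6a78}.
5dabfe4 is not among them, so fast-forward is not possible.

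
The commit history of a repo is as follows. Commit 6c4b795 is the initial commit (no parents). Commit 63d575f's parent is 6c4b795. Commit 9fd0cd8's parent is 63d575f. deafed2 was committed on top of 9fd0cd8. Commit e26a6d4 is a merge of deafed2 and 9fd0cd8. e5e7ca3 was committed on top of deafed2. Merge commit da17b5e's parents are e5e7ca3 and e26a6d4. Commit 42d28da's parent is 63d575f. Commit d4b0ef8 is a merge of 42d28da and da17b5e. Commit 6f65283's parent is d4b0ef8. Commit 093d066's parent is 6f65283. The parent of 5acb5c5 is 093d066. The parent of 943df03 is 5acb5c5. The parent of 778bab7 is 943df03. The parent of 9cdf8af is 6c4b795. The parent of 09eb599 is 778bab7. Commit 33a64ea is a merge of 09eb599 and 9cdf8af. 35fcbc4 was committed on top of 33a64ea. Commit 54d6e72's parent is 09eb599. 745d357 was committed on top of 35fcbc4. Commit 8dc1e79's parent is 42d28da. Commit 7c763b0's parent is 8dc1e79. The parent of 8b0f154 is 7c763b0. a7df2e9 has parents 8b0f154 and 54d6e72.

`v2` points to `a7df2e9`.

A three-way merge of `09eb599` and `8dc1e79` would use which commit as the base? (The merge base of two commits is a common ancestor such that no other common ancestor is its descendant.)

42d28da

Ancestors of 09eb599: {093d066, 09eb599, 42d28da, 5acb5c5, 63d575f, 6c4b795, 6f65283, 778bab7, 943df03, 9fd0cd8, d4b0ef8, da17b5e, deafed2, e26a6d4, e5e7ca3}.
Ancestors of 8dc1e79: {42d28da, 63d575f, 6c4b795, 8dc1e79}.
Common ancestors: {42d28da, 63d575f, 6c4b795}.
Among these, 42d28da is not an ancestor of any other common ancestor — it is the merge base.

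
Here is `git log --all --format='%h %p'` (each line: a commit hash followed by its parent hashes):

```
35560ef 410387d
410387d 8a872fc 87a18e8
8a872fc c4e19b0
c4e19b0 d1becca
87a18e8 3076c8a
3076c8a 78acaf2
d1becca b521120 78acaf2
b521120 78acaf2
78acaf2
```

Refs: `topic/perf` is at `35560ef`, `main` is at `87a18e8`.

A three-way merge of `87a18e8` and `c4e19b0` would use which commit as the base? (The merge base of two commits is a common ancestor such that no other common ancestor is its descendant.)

78acaf2

Ancestors of 87a18e8: {3076c8a, 78acaf2, 87a18e8}.
Ancestors of c4e19b0: {78acaf2, b521120, c4e19b0, d1becca}.
Common ancestors: {78acaf2}.
The only common ancestor is 78acaf2, so it is the merge base.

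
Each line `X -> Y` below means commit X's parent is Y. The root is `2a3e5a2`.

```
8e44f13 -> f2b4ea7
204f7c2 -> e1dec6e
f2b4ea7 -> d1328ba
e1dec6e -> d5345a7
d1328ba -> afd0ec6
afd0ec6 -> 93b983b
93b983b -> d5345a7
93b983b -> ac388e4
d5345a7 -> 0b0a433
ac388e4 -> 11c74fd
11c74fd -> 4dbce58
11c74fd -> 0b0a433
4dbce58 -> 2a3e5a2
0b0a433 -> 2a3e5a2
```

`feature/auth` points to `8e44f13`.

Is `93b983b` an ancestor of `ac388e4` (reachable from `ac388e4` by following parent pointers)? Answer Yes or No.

Ancestors of ac388e4: {0b0a433, 11c74fd, 2a3e5a2, 4dbce58, ac388e4}.
93b983b is not in that set, so it is not an ancestor of ac388e4.

No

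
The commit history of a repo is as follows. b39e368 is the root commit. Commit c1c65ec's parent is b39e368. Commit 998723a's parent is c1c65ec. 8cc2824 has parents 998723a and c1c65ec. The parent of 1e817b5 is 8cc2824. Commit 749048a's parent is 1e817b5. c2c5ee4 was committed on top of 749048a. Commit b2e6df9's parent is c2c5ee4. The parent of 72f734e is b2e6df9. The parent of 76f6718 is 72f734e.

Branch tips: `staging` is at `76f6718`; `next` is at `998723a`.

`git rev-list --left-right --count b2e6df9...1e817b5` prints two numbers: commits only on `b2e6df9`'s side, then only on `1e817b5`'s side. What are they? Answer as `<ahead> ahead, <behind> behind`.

3 ahead, 0 behind

Reachable from b2e6df9: {1e817b5, 749048a, 8cc2824, 998723a, b2e6df9, b39e368, c1c65ec, c2c5ee4}.
Reachable from 1e817b5: {1e817b5, 8cc2824, 998723a, b39e368, c1c65ec}.
Only in b2e6df9's history (ahead): {749048a, b2e6df9, c2c5ee4} — 3.
Only in 1e817b5's history (behind): {} — 0.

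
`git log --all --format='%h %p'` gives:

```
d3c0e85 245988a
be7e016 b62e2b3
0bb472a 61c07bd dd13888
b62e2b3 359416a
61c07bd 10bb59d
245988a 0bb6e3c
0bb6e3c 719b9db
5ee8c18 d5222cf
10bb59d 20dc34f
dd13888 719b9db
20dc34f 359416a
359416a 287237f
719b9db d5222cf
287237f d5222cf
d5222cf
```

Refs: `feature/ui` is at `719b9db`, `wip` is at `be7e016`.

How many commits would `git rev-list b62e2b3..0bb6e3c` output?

2

Reachable from 0bb6e3c: {0bb6e3c, 719b9db, d5222cf}.
Reachable from b62e2b3: {287237f, 359416a, b62e2b3, d5222cf}.
In 0bb6e3c's history but not b62e2b3's: {0bb6e3c, 719b9db} — 2 commits.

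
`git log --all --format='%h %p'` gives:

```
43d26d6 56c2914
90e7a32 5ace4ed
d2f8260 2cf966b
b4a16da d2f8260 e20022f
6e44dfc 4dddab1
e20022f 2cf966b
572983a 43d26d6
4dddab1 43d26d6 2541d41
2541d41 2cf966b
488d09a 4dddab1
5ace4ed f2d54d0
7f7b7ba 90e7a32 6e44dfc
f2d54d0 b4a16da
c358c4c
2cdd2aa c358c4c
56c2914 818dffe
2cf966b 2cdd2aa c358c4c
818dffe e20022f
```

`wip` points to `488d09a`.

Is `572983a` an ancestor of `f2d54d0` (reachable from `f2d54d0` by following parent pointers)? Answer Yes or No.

Ancestors of f2d54d0: {2cdd2aa, 2cf966b, b4a16da, c358c4c, d2f8260, e20022f, f2d54d0}.
572983a is not in that set, so it is not an ancestor of f2d54d0.

No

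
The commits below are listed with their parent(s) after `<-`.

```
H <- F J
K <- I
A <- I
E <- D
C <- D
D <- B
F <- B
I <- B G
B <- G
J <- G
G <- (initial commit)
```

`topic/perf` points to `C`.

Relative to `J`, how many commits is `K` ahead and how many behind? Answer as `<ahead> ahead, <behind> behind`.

3 ahead, 1 behind

Reachable from K: {B, G, I, K}.
Reachable from J: {G, J}.
Only in K's history (ahead): {B, I, K} — 3.
Only in J's history (behind): {J} — 1.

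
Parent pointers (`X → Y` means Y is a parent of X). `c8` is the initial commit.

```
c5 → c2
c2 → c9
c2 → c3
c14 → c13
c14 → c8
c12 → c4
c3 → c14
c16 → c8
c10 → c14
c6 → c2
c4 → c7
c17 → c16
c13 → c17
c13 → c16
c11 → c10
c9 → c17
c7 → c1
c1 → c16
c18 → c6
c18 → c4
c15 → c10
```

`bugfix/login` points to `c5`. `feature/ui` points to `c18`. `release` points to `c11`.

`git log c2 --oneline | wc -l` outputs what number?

Walking parent pointers from c2: reachable set = {c13, c14, c16, c17, c2, c3, c8, c9}.
That is 8 commits.

8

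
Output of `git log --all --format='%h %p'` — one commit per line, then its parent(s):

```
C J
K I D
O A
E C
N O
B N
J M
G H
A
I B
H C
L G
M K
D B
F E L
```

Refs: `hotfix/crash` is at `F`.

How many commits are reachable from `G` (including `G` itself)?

Walking parent pointers from G: reachable set = {A, B, C, D, G, H, I, J, K, M, N, O}.
That is 12 commits.

12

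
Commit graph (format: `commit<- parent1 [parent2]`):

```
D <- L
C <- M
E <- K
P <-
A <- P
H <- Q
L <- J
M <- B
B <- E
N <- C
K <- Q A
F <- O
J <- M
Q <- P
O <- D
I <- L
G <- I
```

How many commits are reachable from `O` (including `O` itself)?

Walking parent pointers from O: reachable set = {A, B, D, E, J, K, L, M, O, P, Q}.
That is 11 commits.

11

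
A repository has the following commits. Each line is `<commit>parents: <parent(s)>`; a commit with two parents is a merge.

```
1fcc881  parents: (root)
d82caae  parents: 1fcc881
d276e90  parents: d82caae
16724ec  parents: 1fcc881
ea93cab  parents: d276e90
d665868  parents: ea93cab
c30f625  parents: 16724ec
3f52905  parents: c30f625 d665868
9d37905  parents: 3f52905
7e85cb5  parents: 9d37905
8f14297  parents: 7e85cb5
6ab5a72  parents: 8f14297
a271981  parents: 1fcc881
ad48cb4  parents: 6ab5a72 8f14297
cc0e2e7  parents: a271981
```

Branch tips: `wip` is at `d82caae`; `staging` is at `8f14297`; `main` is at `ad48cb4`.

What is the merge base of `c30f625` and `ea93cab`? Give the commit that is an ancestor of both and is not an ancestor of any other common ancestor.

Ancestors of c30f625: {16724ec, 1fcc881, c30f625}.
Ancestors of ea93cab: {1fcc881, d276e90, d82caae, ea93cab}.
Common ancestors: {1fcc881}.
The only common ancestor is 1fcc881, so it is the merge base.

1fcc881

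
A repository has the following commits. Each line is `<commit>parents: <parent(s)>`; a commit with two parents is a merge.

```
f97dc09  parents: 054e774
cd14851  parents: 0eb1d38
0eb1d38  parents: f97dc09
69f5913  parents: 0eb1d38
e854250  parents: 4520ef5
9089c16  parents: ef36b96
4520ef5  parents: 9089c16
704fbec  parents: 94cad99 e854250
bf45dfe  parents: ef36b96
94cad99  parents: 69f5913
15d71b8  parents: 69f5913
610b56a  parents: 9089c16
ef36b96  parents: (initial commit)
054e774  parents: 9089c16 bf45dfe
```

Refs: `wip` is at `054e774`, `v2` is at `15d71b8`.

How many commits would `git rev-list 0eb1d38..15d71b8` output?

2

Reachable from 15d71b8: {054e774, 0eb1d38, 15d71b8, 69f5913, 9089c16, bf45dfe, ef36b96, f97dc09}.
Reachable from 0eb1d38: {054e774, 0eb1d38, 9089c16, bf45dfe, ef36b96, f97dc09}.
In 15d71b8's history but not 0eb1d38's: {15d71b8, 69f5913} — 2 commits.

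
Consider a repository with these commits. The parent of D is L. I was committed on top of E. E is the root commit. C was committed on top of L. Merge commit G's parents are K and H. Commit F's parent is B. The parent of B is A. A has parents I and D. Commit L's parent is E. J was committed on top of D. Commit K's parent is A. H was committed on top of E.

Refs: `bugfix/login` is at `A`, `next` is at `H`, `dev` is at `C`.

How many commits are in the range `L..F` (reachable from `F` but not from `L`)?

5

Reachable from F: {A, B, D, E, F, I, L}.
Reachable from L: {E, L}.
In F's history but not L's: {A, B, D, F, I} — 5 commits.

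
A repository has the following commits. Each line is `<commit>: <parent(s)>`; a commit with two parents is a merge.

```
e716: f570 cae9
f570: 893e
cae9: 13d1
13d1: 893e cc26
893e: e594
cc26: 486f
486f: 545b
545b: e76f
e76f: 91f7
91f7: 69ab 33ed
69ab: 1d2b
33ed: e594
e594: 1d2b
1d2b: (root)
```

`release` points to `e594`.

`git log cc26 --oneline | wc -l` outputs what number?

Walking parent pointers from cc26: reachable set = {1d2b, 33ed, 486f, 545b, 69ab, 91f7, cc26, e594, e76f}.
That is 9 commits.

9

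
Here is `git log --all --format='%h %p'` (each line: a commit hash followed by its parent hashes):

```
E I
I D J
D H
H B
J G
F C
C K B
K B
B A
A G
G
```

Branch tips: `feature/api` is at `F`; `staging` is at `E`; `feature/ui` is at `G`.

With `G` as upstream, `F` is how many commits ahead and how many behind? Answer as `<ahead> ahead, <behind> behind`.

5 ahead, 0 behind

Reachable from F: {A, B, C, F, G, K}.
Reachable from G: {G}.
Only in F's history (ahead): {A, B, C, F, K} — 5.
Only in G's history (behind): {} — 0.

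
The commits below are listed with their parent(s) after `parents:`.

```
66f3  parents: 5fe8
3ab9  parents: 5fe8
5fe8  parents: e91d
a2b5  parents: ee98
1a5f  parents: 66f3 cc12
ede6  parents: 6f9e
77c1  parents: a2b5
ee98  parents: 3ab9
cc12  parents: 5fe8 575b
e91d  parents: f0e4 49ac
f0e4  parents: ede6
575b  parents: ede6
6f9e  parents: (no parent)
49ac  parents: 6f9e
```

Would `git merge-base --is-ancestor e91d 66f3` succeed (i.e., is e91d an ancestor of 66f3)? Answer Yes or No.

Ancestors of 66f3 (commits reachable by following parents): {49ac, 5fe8, 66f3, 6f9e, e91d, ede6, f0e4}.
e91d is in that set, so it is an ancestor of 66f3.

Yes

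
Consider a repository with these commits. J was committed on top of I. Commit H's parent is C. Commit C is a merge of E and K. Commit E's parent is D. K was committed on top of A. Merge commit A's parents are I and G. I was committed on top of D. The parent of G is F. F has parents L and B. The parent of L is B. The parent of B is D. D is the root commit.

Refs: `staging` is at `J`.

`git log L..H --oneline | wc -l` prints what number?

8

Reachable from H: {A, B, C, D, E, F, G, H, I, K, L}.
Reachable from L: {B, D, L}.
In H's history but not L's: {A, C, E, F, G, H, I, K} — 8 commits.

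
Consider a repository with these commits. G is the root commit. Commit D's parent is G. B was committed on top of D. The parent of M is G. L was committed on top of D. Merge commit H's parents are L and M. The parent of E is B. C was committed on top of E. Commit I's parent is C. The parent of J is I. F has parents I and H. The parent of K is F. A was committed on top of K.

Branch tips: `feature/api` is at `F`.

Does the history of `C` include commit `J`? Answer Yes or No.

No

Ancestors of C: {B, C, D, E, G}.
J is not in that set, so it is not an ancestor of C.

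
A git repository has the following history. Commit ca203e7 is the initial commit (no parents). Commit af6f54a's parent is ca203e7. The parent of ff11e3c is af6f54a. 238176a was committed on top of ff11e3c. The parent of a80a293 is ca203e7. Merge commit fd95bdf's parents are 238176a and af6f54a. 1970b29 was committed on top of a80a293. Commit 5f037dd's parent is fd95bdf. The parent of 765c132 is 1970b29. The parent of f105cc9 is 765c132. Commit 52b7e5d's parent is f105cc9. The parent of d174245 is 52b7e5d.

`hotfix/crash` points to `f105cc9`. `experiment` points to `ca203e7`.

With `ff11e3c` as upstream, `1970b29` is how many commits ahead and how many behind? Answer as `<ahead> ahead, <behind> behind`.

2 ahead, 2 behind

Reachable from 1970b29: {1970b29, a80a293, ca203e7}.
Reachable from ff11e3c: {af6f54a, ca203e7, ff11e3c}.
Only in 1970b29's history (ahead): {1970b29, a80a293} — 2.
Only in ff11e3c's history (behind): {af6f54a, ff11e3c} — 2.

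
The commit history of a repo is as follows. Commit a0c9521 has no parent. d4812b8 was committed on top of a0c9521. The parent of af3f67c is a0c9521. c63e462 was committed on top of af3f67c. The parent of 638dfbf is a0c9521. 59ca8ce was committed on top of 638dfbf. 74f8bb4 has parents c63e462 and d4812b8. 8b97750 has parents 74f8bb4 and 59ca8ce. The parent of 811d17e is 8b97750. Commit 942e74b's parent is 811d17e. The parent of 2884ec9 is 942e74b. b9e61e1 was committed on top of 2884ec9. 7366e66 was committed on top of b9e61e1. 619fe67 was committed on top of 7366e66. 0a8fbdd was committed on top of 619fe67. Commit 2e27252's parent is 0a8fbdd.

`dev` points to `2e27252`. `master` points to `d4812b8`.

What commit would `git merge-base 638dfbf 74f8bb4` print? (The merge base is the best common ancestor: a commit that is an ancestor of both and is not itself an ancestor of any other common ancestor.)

a0c9521

Ancestors of 638dfbf: {638dfbf, a0c9521}.
Ancestors of 74f8bb4: {74f8bb4, a0c9521, af3f67c, c63e462, d4812b8}.
Common ancestors: {a0c9521}.
The only common ancestor is a0c9521, so it is the merge base.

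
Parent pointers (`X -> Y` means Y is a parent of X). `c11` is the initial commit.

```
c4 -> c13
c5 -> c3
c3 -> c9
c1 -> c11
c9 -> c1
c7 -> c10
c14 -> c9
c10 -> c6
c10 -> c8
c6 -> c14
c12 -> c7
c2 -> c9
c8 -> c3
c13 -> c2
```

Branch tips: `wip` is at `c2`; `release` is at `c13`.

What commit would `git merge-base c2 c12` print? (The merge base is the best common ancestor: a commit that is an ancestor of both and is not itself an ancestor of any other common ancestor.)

c9

Ancestors of c2: {c1, c11, c2, c9}.
Ancestors of c12: {c1, c10, c11, c12, c14, c3, c6, c7, c8, c9}.
Common ancestors: {c1, c11, c9}.
Among these, c9 is not an ancestor of any other common ancestor — it is the merge base.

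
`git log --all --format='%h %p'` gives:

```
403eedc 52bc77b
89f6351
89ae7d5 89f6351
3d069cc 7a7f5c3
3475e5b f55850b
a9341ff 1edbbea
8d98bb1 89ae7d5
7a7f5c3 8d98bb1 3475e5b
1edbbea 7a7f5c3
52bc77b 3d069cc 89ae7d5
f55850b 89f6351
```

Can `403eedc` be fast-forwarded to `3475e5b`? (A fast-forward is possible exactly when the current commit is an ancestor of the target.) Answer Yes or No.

A fast-forward from 403eedc to 3475e5b is possible iff 403eedc is an ancestor of 3475e5b.
Ancestors of 3475e5b: {3475e5b, 89f6351, f55850b}.
403eedc is not among them, so fast-forward is not possible.

No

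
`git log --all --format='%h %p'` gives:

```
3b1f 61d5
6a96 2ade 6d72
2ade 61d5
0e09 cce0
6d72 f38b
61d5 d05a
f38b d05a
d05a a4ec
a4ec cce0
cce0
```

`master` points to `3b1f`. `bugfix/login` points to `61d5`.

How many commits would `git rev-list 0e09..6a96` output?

7

Reachable from 6a96: {2ade, 61d5, 6a96, 6d72, a4ec, cce0, d05a, f38b}.
Reachable from 0e09: {0e09, cce0}.
In 6a96's history but not 0e09's: {2ade, 61d5, 6a96, 6d72, a4ec, d05a, f38b} — 7 commits.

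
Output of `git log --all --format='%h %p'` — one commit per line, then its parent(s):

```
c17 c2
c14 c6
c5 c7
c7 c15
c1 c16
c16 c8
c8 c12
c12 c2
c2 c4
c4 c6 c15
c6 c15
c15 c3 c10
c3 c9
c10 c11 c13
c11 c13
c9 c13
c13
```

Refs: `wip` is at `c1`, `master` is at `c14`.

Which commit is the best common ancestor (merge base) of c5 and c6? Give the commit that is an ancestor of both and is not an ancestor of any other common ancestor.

Ancestors of c5: {c10, c11, c13, c15, c3, c5, c7, c9}.
Ancestors of c6: {c10, c11, c13, c15, c3, c6, c9}.
Common ancestors: {c10, c11, c13, c15, c3, c9}.
Among these, c15 is not an ancestor of any other common ancestor — it is the merge base.

c15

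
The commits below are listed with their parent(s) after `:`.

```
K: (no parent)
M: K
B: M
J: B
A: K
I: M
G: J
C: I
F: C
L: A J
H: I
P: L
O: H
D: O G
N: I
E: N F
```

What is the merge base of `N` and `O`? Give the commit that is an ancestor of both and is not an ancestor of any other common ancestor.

I

Ancestors of N: {I, K, M, N}.
Ancestors of O: {H, I, K, M, O}.
Common ancestors: {I, K, M}.
Among these, I is not an ancestor of any other common ancestor — it is the merge base.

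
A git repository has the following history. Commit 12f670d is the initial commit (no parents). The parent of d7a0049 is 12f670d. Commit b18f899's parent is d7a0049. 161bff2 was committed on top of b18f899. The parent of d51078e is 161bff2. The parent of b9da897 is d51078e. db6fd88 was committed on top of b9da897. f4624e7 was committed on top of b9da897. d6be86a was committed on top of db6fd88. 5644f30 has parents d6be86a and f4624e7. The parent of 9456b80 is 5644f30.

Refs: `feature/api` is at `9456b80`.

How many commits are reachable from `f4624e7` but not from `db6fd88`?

1

Reachable from f4624e7: {12f670d, 161bff2, b18f899, b9da897, d51078e, d7a0049, f4624e7}.
Reachable from db6fd88: {12f670d, 161bff2, b18f899, b9da897, d51078e, d7a0049, db6fd88}.
In f4624e7's history but not db6fd88's: {f4624e7} — 1 commit.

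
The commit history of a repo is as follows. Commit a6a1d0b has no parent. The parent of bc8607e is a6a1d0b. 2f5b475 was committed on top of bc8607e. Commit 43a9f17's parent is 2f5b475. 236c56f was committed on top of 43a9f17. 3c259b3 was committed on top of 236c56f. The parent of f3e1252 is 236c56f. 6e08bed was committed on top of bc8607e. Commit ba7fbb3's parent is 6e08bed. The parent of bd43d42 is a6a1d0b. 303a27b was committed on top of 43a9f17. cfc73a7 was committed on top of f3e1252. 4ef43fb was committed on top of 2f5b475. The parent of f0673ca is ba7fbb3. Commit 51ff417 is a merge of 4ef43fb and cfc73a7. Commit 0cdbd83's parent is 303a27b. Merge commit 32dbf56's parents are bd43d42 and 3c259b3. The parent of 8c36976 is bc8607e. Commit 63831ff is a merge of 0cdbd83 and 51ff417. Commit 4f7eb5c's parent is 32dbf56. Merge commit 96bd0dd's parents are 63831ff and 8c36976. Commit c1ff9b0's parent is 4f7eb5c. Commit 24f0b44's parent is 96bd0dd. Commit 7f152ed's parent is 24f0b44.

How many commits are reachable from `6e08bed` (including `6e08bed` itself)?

3

Walking parent pointers from 6e08bed: reachable set = {6e08bed, a6a1d0b, bc8607e}.
That is 3 commits.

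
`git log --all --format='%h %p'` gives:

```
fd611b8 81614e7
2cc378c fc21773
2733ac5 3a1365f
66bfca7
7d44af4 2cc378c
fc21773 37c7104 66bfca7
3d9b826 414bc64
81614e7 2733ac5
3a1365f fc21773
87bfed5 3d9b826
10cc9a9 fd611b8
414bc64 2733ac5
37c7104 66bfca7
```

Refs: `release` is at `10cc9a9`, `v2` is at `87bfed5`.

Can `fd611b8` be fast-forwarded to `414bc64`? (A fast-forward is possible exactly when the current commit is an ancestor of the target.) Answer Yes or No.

A fast-forward from fd611b8 to 414bc64 is possible iff fd611b8 is an ancestor of 414bc64.
Ancestors of 414bc64: {2733ac5, 37c7104, 3a1365f, 414bc64, 66bfca7, fc21773}.
fd611b8 is not among them, so fast-forward is not possible.

No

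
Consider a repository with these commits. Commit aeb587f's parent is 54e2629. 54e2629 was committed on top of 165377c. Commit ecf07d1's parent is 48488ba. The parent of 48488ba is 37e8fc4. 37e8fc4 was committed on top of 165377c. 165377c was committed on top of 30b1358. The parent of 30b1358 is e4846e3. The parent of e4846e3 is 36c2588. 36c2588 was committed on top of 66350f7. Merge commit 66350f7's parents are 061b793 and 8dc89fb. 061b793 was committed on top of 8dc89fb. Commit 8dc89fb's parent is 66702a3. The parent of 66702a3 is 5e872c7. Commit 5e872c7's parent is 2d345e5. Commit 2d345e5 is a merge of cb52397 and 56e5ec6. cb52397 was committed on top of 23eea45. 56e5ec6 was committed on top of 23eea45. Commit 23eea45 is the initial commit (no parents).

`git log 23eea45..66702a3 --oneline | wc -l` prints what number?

5

Reachable from 66702a3: {23eea45, 2d345e5, 56e5ec6, 5e872c7, 66702a3, cb52397}.
Reachable from 23eea45: {23eea45}.
In 66702a3's history but not 23eea45's: {2d345e5, 56e5ec6, 5e872c7, 66702a3, cb52397} — 5 commits.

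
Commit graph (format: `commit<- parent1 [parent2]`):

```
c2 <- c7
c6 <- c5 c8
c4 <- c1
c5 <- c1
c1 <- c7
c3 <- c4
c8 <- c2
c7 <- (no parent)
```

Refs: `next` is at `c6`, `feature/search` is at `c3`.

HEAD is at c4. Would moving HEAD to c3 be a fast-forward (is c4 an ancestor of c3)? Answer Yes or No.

A fast-forward from c4 to c3 is possible iff c4 is an ancestor of c3.
Ancestors of c3: {c1, c3, c4, c7}.
c4 is among them, so fast-forward is possible.

Yes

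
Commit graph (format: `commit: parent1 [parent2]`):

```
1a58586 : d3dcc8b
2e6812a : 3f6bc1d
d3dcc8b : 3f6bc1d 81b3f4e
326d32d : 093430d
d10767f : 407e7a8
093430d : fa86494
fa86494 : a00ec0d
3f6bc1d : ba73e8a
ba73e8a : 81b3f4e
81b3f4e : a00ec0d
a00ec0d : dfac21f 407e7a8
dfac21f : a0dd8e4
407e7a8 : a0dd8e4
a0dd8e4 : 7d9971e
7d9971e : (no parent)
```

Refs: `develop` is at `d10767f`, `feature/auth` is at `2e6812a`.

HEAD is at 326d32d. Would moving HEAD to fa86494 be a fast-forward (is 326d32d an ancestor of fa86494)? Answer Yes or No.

No

A fast-forward from 326d32d to fa86494 is possible iff 326d32d is an ancestor of fa86494.
Ancestors of fa86494: {407e7a8, 7d9971e, a00ec0d, a0dd8e4, dfac21f, fa86494}.
326d32d is not among them, so fast-forward is not possible.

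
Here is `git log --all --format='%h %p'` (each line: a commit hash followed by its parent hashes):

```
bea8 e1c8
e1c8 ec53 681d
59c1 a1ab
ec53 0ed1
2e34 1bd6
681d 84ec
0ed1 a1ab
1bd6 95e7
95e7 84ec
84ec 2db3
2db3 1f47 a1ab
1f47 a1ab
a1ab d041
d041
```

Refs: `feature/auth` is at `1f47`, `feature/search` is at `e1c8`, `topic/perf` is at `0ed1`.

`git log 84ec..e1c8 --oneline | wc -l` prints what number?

Reachable from e1c8: {0ed1, 1f47, 2db3, 681d, 84ec, a1ab, d041, e1c8, ec53}.
Reachable from 84ec: {1f47, 2db3, 84ec, a1ab, d041}.
In e1c8's history but not 84ec's: {0ed1, 681d, e1c8, ec53} — 4 commits.

4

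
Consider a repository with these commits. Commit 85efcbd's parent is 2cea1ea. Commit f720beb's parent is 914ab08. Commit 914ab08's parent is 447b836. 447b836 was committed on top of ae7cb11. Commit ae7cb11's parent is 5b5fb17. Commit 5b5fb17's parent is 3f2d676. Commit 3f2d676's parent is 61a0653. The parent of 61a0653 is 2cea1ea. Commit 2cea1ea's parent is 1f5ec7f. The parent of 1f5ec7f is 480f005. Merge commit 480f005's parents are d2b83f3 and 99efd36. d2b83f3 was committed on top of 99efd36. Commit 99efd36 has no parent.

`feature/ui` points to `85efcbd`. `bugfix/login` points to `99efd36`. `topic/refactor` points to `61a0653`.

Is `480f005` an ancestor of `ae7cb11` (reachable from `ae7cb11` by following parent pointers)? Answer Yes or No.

Ancestors of ae7cb11 (commits reachable by following parents): {1f5ec7f, 2cea1ea, 3f2d676, 480f005, 5b5fb17, 61a0653, 99efd36, ae7cb11, d2b83f3}.
480f005 is in that set, so it is an ancestor of ae7cb11.

Yes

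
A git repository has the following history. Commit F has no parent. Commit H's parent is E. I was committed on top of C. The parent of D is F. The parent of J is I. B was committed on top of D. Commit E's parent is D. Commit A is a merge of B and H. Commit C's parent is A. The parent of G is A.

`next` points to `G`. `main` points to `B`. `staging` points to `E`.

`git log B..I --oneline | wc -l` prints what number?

5

Reachable from I: {A, B, C, D, E, F, H, I}.
Reachable from B: {B, D, F}.
In I's history but not B's: {A, C, E, H, I} — 5 commits.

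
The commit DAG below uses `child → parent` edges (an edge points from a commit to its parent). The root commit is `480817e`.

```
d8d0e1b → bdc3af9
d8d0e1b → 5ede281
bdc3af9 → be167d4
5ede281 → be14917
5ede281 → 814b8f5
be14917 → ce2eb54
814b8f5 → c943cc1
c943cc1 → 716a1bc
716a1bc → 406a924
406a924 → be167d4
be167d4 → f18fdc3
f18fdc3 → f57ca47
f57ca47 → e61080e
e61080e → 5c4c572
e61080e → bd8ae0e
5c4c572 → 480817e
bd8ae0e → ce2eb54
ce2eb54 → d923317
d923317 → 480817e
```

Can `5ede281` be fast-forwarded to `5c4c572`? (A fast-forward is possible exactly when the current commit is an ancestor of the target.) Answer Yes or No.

No

A fast-forward from 5ede281 to 5c4c572 is possible iff 5ede281 is an ancestor of 5c4c572.
Ancestors of 5c4c572: {480817e, 5c4c572}.
5ede281 is not among them, so fast-forward is not possible.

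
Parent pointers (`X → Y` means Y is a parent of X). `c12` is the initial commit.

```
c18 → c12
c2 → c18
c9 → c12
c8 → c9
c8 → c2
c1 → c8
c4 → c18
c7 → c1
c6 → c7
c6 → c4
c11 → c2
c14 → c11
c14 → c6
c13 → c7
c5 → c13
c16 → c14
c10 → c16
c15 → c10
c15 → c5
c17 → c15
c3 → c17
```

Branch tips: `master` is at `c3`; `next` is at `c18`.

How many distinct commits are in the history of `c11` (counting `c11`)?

Walking parent pointers from c11: reachable set = {c11, c12, c18, c2}.
That is 4 commits.

4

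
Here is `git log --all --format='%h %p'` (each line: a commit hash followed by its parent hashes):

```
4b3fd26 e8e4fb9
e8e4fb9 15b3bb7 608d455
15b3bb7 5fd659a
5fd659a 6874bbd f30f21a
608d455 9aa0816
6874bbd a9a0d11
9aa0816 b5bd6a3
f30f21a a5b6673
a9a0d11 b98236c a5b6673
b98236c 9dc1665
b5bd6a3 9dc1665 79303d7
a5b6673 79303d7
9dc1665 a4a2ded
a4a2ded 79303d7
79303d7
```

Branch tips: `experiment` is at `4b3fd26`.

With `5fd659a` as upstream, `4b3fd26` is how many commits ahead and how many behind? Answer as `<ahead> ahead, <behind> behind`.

Reachable from 4b3fd26: {15b3bb7, 4b3fd26, 5fd659a, 608d455, 6874bbd, 79303d7, 9aa0816, 9dc1665, a4a2ded, a5b6673, a9a0d11, b5bd6a3, b98236c, e8e4fb9, f30f21a}.
Reachable from 5fd659a: {5fd659a, 6874bbd, 79303d7, 9dc1665, a4a2ded, a5b6673, a9a0d11, b98236c, f30f21a}.
Only in 4b3fd26's history (ahead): {15b3bb7, 4b3fd26, 608d455, 9aa0816, b5bd6a3, e8e4fb9} — 6.
Only in 5fd659a's history (behind): {} — 0.

6 ahead, 0 behind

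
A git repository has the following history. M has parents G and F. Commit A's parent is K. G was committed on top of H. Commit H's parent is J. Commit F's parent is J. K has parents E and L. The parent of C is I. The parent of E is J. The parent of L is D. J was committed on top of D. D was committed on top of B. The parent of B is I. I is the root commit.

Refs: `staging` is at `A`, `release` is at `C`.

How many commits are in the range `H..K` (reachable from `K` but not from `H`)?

3

Reachable from K: {B, D, E, I, J, K, L}.
Reachable from H: {B, D, H, I, J}.
In K's history but not H's: {E, K, L} — 3 commits.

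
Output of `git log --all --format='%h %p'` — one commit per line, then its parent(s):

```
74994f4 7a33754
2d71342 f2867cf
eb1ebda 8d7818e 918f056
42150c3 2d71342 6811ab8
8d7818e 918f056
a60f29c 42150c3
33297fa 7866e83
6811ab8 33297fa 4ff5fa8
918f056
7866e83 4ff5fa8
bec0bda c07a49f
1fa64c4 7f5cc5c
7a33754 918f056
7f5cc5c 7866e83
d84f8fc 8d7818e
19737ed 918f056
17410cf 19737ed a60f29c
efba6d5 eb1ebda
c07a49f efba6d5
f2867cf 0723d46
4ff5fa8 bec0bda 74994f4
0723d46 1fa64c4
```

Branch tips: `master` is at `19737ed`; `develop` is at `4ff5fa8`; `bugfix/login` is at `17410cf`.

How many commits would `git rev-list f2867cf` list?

Walking parent pointers from f2867cf: reachable set = {0723d46, 1fa64c4, 4ff5fa8, 74994f4, 7866e83, 7a33754, 7f5cc5c, 8d7818e, 918f056, bec0bda, c07a49f, eb1ebda, efba6d5, f2867cf}.
That is 14 commits.

14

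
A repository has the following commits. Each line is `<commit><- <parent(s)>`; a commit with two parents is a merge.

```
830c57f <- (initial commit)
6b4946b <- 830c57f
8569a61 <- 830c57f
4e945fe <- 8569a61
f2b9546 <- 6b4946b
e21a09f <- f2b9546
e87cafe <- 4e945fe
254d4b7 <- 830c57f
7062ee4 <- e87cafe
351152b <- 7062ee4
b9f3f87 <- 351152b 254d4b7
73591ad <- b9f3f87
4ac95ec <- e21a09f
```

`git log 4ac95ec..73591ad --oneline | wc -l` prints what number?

8

Reachable from 73591ad: {254d4b7, 351152b, 4e945fe, 7062ee4, 73591ad, 830c57f, 8569a61, b9f3f87, e87cafe}.
Reachable from 4ac95ec: {4ac95ec, 6b4946b, 830c57f, e21a09f, f2b9546}.
In 73591ad's history but not 4ac95ec's: {254d4b7, 351152b, 4e945fe, 7062ee4, 73591ad, 8569a61, b9f3f87, e87cafe} — 8 commits.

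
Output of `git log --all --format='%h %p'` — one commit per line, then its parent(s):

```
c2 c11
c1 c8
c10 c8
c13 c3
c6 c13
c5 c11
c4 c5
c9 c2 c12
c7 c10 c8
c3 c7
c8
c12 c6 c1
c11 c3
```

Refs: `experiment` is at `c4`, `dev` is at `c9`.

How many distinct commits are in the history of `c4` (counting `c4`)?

Walking parent pointers from c4: reachable set = {c10, c11, c3, c4, c5, c7, c8}.
That is 7 commits.

7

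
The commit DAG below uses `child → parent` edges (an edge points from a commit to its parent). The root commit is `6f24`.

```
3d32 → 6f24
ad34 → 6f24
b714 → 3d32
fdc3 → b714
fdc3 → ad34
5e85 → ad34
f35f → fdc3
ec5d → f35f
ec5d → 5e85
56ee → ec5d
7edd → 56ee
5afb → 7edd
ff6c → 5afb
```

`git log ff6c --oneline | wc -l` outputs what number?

Walking parent pointers from ff6c: reachable set = {3d32, 56ee, 5afb, 5e85, 6f24, 7edd, ad34, b714, ec5d, f35f, fdc3, ff6c}.
That is 12 commits.

12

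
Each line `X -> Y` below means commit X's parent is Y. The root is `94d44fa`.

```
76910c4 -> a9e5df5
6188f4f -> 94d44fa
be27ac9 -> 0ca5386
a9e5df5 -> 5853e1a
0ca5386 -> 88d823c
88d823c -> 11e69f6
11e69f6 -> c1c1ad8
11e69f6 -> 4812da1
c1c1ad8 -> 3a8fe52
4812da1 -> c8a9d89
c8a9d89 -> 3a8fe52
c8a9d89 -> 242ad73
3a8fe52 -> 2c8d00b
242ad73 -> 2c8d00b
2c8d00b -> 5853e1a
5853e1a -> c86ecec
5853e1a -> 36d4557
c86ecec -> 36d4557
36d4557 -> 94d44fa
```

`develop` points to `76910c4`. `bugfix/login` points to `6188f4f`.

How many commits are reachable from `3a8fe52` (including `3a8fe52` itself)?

Walking parent pointers from 3a8fe52: reachable set = {2c8d00b, 36d4557, 3a8fe52, 5853e1a, 94d44fa, c86ecec}.
That is 6 commits.

6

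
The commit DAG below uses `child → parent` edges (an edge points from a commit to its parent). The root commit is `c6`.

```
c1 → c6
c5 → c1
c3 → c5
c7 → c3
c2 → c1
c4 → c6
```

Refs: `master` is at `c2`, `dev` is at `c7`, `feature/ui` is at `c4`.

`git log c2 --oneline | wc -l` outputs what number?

Walking parent pointers from c2: reachable set = {c1, c2, c6}.
That is 3 commits.

3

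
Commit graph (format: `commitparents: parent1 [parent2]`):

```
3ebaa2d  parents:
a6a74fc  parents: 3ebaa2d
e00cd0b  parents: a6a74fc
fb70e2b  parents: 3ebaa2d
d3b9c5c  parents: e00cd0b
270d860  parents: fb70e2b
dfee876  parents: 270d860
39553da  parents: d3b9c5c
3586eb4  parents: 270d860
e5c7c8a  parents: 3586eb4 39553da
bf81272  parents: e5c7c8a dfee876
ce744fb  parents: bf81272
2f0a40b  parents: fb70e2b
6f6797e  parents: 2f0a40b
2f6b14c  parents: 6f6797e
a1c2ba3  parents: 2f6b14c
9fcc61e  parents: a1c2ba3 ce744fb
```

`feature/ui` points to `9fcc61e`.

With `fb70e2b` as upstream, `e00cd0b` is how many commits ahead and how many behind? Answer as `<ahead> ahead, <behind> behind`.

Reachable from e00cd0b: {3ebaa2d, a6a74fc, e00cd0b}.
Reachable from fb70e2b: {3ebaa2d, fb70e2b}.
Only in e00cd0b's history (ahead): {a6a74fc, e00cd0b} — 2.
Only in fb70e2b's history (behind): {fb70e2b} — 1.

2 ahead, 1 behind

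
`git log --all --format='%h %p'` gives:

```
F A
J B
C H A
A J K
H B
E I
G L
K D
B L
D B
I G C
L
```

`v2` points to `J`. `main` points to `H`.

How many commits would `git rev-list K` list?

Walking parent pointers from K: reachable set = {B, D, K, L}.
That is 4 commits.

4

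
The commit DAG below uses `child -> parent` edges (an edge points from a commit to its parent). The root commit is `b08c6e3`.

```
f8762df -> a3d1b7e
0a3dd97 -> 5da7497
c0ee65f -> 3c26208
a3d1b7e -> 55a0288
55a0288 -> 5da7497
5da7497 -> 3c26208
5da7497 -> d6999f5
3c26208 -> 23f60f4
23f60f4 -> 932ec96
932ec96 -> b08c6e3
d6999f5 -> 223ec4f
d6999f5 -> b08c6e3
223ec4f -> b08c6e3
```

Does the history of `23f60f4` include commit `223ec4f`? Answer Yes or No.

Ancestors of 23f60f4: {23f60f4, 932ec96, b08c6e3}.
223ec4f is not in that set, so it is not an ancestor of 23f60f4.

No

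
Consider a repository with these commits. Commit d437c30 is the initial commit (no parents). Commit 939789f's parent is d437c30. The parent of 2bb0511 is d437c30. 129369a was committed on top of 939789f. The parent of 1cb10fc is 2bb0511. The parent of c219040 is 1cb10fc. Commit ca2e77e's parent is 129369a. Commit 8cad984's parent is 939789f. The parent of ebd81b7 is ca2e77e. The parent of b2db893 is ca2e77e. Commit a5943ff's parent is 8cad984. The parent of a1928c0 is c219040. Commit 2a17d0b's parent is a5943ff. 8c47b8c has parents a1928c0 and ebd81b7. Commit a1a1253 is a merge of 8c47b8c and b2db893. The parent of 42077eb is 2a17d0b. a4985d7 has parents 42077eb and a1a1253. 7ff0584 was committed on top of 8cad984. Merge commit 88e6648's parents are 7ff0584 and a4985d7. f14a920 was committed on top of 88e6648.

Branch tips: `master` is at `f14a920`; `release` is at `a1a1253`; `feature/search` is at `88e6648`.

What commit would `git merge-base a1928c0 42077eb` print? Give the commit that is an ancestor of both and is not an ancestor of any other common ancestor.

d437c30

Ancestors of a1928c0: {1cb10fc, 2bb0511, a1928c0, c219040, d437c30}.
Ancestors of 42077eb: {2a17d0b, 42077eb, 8cad984, 939789f, a5943ff, d437c30}.
Common ancestors: {d437c30}.
The only common ancestor is d437c30, so it is the merge base.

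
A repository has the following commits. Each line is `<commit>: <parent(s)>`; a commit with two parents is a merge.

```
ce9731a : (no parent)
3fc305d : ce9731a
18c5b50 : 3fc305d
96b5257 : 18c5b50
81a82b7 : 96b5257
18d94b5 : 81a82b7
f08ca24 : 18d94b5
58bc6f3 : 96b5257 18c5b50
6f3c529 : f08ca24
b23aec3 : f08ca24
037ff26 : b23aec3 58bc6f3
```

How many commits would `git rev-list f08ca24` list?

7

Walking parent pointers from f08ca24: reachable set = {18c5b50, 18d94b5, 3fc305d, 81a82b7, 96b5257, ce9731a, f08ca24}.
That is 7 commits.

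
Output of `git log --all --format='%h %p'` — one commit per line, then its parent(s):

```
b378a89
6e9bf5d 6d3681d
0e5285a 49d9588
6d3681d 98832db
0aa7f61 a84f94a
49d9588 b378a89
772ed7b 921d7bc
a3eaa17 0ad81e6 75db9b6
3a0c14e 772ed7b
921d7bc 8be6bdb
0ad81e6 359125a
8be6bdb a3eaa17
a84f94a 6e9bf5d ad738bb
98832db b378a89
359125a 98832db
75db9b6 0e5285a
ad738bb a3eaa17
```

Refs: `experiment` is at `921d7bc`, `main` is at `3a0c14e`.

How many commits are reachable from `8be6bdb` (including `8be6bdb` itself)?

9

Walking parent pointers from 8be6bdb: reachable set = {0ad81e6, 0e5285a, 359125a, 49d9588, 75db9b6, 8be6bdb, 98832db, a3eaa17, b378a89}.
That is 9 commits.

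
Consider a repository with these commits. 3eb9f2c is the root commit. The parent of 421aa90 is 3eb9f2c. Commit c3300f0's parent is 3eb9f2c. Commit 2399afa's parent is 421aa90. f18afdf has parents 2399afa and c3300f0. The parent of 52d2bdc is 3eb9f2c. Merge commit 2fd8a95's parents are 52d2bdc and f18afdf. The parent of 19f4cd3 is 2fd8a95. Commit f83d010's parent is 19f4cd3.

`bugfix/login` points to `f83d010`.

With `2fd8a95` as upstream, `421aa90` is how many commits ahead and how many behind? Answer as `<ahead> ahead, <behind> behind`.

Reachable from 421aa90: {3eb9f2c, 421aa90}.
Reachable from 2fd8a95: {2399afa, 2fd8a95, 3eb9f2c, 421aa90, 52d2bdc, c3300f0, f18afdf}.
Only in 421aa90's history (ahead): {} — 0.
Only in 2fd8a95's history (behind): {2399afa, 2fd8a95, 52d2bdc, c3300f0, f18afdf} — 5.

0 ahead, 5 behind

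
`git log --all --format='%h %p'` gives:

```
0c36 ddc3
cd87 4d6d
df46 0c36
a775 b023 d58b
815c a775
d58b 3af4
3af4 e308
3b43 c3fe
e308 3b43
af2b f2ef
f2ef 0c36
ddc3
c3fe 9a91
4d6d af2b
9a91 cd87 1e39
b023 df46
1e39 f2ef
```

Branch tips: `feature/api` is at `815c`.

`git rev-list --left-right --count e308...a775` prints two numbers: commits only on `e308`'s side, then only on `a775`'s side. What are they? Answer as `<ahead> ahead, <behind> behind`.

Reachable from e308: {0c36, 1e39, 3b43, 4d6d, 9a91, af2b, c3fe, cd87, ddc3, e308, f2ef}.
Reachable from a775: {0c36, 1e39, 3af4, 3b43, 4d6d, 9a91, a775, af2b, b023, c3fe, cd87, d58b, ddc3, df46, e308, f2ef}.
Only in e308's history (ahead): {} — 0.
Only in a775's history (behind): {3af4, a775, b023, d58b, df46} — 5.

0 ahead, 5 behind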